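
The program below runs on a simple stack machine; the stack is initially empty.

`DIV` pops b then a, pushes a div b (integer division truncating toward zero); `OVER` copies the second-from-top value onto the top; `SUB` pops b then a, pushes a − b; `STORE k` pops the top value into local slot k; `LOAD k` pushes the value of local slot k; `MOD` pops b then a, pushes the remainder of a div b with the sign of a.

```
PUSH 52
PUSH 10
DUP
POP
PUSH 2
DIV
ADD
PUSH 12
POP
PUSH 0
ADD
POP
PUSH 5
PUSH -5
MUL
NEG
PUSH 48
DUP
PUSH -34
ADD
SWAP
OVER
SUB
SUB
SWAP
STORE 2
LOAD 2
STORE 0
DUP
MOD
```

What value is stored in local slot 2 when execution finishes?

PUSH 52  -> [52]
PUSH 10  -> [52, 10]
DUP      -> [52, 10, 10]
POP      -> [52, 10]
PUSH 2   -> [52, 10, 2]
DIV      -> [52, 5]
ADD      -> [57]
PUSH 12  -> [57, 12]
POP      -> [57]
PUSH 0   -> [57, 0]
ADD      -> [57]
POP      -> []
PUSH 5   -> [5]
PUSH -5  -> [5, -5]
MUL      -> [-25]
NEG      -> [25]
PUSH 48  -> [25, 48]
DUP      -> [25, 48, 48]
PUSH -34 -> [25, 48, 48, -34]
ADD      -> [25, 48, 14]
SWAP     -> [25, 14, 48]
OVER     -> [25, 14, 48, 14]
SUB      -> [25, 14, 34]
SUB      -> [25, -20]
SWAP     -> [-20, 25]
STORE 2  -> [-20]
LOAD 2   -> [-20, 25]
STORE 0  -> [-20]
DUP      -> [-20, -20]
MOD      -> [0]

25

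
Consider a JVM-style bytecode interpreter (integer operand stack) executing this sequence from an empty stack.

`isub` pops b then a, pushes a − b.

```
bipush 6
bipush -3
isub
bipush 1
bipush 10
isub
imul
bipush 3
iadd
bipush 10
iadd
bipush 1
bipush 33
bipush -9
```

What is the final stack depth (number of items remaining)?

4

bipush 6   6
bipush -3  6 -3
isub       9
bipush 1   9 1
bipush 10  9 1 10
isub       9 -9
imul       -81
bipush 3   -81 3
iadd       -78
bipush 10  -78 10
iadd       -68
bipush 1   -68 1
bipush 33  -68 1 33
bipush -9  -68 1 33 -9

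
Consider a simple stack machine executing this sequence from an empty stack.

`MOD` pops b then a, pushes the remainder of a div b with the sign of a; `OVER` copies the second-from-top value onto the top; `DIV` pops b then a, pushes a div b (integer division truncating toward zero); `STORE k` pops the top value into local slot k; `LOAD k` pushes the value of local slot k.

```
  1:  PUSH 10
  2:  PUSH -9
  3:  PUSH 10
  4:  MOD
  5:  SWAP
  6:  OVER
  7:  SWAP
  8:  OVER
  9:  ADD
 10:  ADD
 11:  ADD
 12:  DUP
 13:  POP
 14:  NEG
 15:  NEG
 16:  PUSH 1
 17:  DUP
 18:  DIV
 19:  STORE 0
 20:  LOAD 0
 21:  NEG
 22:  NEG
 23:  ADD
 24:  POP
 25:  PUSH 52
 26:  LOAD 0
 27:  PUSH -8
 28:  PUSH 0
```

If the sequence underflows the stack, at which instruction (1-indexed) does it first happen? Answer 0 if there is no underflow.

PUSH 10 : 10
PUSH -9 : 10 -9
PUSH 10 : 10 -9 10
MOD     : 10 -9
SWAP    : -9 10
OVER    : -9 10 -9
SWAP    : -9 -9 10
OVER    : -9 -9 10 -9
ADD     : -9 -9 1
ADD     : -9 -8
ADD     : -17
DUP     : -17 -17
POP     : -17
NEG     : 17
NEG     : -17
PUSH 1  : -17 1
DUP     : -17 1 1
DIV     : -17 1
STORE 0 : -17
LOAD 0  : -17 1
NEG     : -17 -1
NEG     : -17 1
ADD     : -16
POP     : (empty)
PUSH 52 : 52
LOAD 0  : 52 1
PUSH -8 : 52 1 -8
PUSH 0  : 52 1 -8 0

0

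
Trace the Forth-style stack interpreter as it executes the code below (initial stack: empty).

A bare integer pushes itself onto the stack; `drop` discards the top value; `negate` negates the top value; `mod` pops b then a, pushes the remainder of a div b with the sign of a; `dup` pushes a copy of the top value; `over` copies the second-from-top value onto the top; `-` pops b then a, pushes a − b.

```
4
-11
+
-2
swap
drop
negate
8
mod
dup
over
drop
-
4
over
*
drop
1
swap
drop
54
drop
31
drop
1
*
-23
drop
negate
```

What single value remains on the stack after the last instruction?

-1

4      → [4]
-11    → [4, -11]
+      → [-7]
-2     → [-7, -2]
swap   → [-2, -7]
drop   → [-2]
negate → [2]
8      → [2, 8]
mod    → [2]
dup    → [2, 2]
over   → [2, 2, 2]
drop   → [2, 2]
-      → [0]
4      → [0, 4]
over   → [0, 4, 0]
*      → [0, 0]
drop   → [0]
1      → [0, 1]
swap   → [1, 0]
drop   → [1]
54     → [1, 54]
drop   → [1]
31     → [1, 31]
drop   → [1]
1      → [1, 1]
*      → [1]
-23    → [1, -23]
drop   → [1]
negate → [-1]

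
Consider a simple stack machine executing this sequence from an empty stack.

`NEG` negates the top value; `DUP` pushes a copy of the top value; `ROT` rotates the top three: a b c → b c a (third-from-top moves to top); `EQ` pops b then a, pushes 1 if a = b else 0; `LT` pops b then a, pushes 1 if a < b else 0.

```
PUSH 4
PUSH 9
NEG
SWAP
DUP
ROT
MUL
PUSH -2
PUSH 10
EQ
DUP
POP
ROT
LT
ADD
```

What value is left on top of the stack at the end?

-35

PUSH 4  -> [4]
PUSH 9  -> [4, 9]
NEG     -> [4, -9]
SWAP    -> [-9, 4]
DUP     -> [-9, 4, 4]
ROT     -> [4, 4, -9]
MUL     -> [4, -36]
PUSH -2 -> [4, -36, -2]
PUSH 10 -> [4, -36, -2, 10]
EQ      -> [4, -36, 0]
DUP     -> [4, -36, 0, 0]
POP     -> [4, -36, 0]
ROT     -> [-36, 0, 4]
LT      -> [-36, 1]
ADD     -> [-35]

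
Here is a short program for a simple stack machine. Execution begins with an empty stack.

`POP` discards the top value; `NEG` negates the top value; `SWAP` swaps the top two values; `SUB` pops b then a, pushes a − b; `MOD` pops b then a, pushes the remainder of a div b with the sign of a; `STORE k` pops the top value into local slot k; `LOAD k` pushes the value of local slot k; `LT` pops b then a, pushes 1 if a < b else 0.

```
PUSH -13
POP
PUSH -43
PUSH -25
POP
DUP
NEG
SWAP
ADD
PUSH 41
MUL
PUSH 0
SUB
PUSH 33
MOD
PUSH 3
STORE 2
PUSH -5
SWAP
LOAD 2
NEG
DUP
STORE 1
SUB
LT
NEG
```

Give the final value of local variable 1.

-3

PUSH -13 → [-13]
POP      → []
PUSH -43 → [-43]
PUSH -25 → [-43, -25]
POP      → [-43]
DUP      → [-43, -43]
NEG      → [-43, 43]
SWAP     → [43, -43]
ADD      → [0]
PUSH 41  → [0, 41]
MUL      → [0]
PUSH 0   → [0, 0]
SUB      → [0]
PUSH 33  → [0, 33]
MOD      → [0]
PUSH 3   → [0, 3]
STORE 2  → [0]
PUSH -5  → [0, -5]
SWAP     → [-5, 0]
LOAD 2   → [-5, 0, 3]
NEG      → [-5, 0, -3]
DUP      → [-5, 0, -3, -3]
STORE 1  → [-5, 0, -3]
SUB      → [-5, 3]
LT       → [1]
NEG      → [-1]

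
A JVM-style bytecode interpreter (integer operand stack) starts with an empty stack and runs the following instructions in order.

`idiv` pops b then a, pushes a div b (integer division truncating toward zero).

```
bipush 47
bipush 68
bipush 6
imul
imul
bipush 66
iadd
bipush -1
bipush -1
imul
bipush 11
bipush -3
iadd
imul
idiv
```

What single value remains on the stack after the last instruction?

bipush 47  [47]
bipush 68  [47, 68]
bipush 6   [47, 68, 6]
imul       [47, 408]
imul       [19176]
bipush 66  [19176, 66]
iadd       [19242]
bipush -1  [19242, -1]
bipush -1  [19242, -1, -1]
imul       [19242, 1]
bipush 11  [19242, 1, 11]
bipush -3  [19242, 1, 11, -3]
iadd       [19242, 1, 8]
imul       [19242, 8]
idiv       [2405]

2405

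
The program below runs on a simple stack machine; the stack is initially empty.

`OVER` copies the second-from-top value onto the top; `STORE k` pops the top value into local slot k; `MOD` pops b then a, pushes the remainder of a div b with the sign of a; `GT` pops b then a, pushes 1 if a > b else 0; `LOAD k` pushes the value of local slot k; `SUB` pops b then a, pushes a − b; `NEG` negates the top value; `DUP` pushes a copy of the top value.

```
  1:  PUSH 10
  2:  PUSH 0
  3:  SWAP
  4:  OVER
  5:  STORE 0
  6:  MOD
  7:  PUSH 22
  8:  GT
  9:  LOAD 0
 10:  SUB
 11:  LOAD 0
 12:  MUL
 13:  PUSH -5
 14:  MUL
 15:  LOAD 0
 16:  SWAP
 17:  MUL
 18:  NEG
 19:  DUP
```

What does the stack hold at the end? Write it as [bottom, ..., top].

PUSH 10 : [10]
PUSH 0  : [10, 0]
SWAP    : [0, 10]
OVER    : [0, 10, 0]
STORE 0 : [0, 10]
MOD     : [0]
PUSH 22 : [0, 22]
GT      : [0]
LOAD 0  : [0, 0]
SUB     : [0]
LOAD 0  : [0, 0]
MUL     : [0]
PUSH -5 : [0, -5]
MUL     : [0]
LOAD 0  : [0, 0]
SWAP    : [0, 0]
MUL     : [0]
NEG     : [0]
DUP     : [0, 0]

[0, 0]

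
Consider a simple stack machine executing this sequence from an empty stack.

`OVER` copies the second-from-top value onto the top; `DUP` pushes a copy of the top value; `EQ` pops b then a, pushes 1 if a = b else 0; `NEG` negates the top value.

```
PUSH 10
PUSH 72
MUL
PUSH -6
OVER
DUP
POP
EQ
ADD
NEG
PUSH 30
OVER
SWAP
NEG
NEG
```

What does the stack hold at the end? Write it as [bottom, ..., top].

PUSH 10 -> 10
PUSH 72 -> 10 72
MUL     -> 720
PUSH -6 -> 720 -6
OVER    -> 720 -6 720
DUP     -> 720 -6 720 720
POP     -> 720 -6 720
EQ      -> 720 0
ADD     -> 720
NEG     -> -720
PUSH 30 -> -720 30
OVER    -> -720 30 -720
SWAP    -> -720 -720 30
NEG     -> -720 -720 -30
NEG     -> -720 -720 30

[-720, -720, 30]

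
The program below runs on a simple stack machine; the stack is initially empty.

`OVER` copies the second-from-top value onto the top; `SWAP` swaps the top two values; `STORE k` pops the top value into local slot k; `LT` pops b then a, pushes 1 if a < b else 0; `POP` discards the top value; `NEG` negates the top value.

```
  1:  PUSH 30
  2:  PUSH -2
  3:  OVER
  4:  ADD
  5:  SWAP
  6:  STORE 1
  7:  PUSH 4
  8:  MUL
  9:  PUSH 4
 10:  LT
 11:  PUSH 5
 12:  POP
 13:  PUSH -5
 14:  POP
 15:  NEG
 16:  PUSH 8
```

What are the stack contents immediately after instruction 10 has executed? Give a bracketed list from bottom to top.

PUSH 30 → [30]
PUSH -2 → [30, -2]
OVER    → [30, -2, 30]
ADD     → [30, 28]
SWAP    → [28, 30]
STORE 1 → [28]
PUSH 4  → [28, 4]
MUL     → [112]
PUSH 4  → [112, 4]
LT      → [0]

[0]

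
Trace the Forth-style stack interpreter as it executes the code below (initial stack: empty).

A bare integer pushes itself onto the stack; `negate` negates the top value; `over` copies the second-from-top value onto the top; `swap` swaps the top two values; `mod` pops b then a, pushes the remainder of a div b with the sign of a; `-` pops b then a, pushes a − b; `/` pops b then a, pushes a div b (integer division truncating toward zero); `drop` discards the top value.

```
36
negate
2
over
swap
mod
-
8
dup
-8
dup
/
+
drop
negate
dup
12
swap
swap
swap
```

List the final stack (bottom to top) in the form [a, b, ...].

36     : 36
negate : -36
2      : -36 2
over   : -36 2 -36
swap   : -36 -36 2
mod    : -36 0
-      : -36
8      : -36 8
dup    : -36 8 8
-8     : -36 8 8 -8
dup    : -36 8 8 -8 -8
/      : -36 8 8 1
+      : -36 8 9
drop   : -36 8
negate : -36 -8
dup    : -36 -8 -8
12     : -36 -8 -8 12
swap   : -36 -8 12 -8
swap   : -36 -8 -8 12
swap   : -36 -8 12 -8

[-36, -8, 12, -8]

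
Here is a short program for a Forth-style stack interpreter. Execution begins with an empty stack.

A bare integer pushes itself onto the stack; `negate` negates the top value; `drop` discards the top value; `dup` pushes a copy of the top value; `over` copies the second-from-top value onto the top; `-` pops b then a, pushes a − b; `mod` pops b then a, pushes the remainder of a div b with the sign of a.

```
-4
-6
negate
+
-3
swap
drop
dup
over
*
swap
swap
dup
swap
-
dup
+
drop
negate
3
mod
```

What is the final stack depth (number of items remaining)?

1

-4     → -4
-6     → -4 -6
negate → -4 6
+      → 2
-3     → 2 -3
swap   → -3 2
drop   → -3
dup    → -3 -3
over   → -3 -3 -3
*      → -3 9
swap   → 9 -3
swap   → -3 9
dup    → -3 9 9
swap   → -3 9 9
-      → -3 0
dup    → -3 0 0
+      → -3 0
drop   → -3
negate → 3
3      → 3 3
mod    → 0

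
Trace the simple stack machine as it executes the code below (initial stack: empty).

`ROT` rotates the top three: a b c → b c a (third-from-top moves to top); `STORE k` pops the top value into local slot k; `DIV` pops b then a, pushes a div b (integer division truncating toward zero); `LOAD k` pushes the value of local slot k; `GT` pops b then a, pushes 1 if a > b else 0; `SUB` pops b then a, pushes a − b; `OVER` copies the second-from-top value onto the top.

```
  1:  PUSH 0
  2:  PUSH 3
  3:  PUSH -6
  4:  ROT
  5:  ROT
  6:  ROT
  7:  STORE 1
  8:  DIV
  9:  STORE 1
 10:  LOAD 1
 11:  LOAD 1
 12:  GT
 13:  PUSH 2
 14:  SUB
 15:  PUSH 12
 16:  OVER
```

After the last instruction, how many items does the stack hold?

PUSH 0  → [0]
PUSH 3  → [0, 3]
PUSH -6 → [0, 3, -6]
ROT     → [3, -6, 0]
ROT     → [-6, 0, 3]
ROT     → [0, 3, -6]
STORE 1 → [0, 3]
DIV     → [0]
STORE 1 → []
LOAD 1  → [0]
LOAD 1  → [0, 0]
GT      → [0]
PUSH 2  → [0, 2]
SUB     → [-2]
PUSH 12 → [-2, 12]
OVER    → [-2, 12, -2]

3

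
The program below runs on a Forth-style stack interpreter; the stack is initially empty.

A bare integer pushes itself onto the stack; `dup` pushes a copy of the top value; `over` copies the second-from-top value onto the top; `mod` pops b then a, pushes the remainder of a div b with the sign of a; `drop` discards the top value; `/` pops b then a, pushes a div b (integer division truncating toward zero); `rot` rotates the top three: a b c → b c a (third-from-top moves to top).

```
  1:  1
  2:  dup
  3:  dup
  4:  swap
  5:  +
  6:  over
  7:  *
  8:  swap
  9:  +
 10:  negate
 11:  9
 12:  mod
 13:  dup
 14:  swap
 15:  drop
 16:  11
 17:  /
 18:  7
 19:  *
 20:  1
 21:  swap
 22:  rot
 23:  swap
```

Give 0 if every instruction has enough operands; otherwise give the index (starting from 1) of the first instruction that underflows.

22

1      -> 1
dup    -> 1 1
dup    -> 1 1 1
swap   -> 1 1 1
+      -> 1 2
over   -> 1 2 1
*      -> 1 2
swap   -> 2 1
+      -> 3
negate -> -3
9      -> -3 9
mod    -> -3
dup    -> -3 -3
swap   -> -3 -3
drop   -> -3
11     -> -3 11
/      -> 0
7      -> 0 7
*      -> 0
1      -> 0 1
swap   -> 1 0
rot  — needs 3 operands, stack has 2 → underflow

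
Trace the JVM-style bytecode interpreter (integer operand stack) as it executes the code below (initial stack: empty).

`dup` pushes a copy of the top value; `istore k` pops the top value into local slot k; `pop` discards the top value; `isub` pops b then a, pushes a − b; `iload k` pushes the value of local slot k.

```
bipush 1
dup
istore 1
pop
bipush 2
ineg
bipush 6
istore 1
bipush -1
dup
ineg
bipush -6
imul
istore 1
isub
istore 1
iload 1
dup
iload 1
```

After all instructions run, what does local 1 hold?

bipush 1  -> [1]
dup       -> [1, 1]
istore 1  -> [1]
pop       -> []
bipush 2  -> [2]
ineg      -> [-2]
bipush 6  -> [-2, 6]
istore 1  -> [-2]
bipush -1 -> [-2, -1]
dup       -> [-2, -1, -1]
ineg      -> [-2, -1, 1]
bipush -6 -> [-2, -1, 1, -6]
imul      -> [-2, -1, -6]
istore 1  -> [-2, -1]
isub      -> [-1]
istore 1  -> []
iload 1   -> [-1]
dup       -> [-1, -1]
iload 1   -> [-1, -1, -1]

-1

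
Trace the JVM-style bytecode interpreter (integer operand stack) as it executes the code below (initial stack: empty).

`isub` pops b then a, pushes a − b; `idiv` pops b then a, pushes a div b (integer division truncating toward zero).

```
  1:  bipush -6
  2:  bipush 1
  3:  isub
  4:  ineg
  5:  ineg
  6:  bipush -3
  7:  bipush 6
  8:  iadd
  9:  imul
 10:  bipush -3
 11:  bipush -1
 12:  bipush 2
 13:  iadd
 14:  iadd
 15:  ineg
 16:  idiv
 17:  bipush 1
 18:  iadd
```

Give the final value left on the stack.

bipush -6  [-6]
bipush 1   [-6, 1]
isub       [-7]
ineg       [7]
ineg       [-7]
bipush -3  [-7, -3]
bipush 6   [-7, -3, 6]
iadd       [-7, 3]
imul       [-21]
bipush -3  [-21, -3]
bipush -1  [-21, -3, -1]
bipush 2   [-21, -3, -1, 2]
iadd       [-21, -3, 1]
iadd       [-21, -2]
ineg       [-21, 2]
idiv       [-10]
bipush 1   [-10, 1]
iadd       [-9]

-9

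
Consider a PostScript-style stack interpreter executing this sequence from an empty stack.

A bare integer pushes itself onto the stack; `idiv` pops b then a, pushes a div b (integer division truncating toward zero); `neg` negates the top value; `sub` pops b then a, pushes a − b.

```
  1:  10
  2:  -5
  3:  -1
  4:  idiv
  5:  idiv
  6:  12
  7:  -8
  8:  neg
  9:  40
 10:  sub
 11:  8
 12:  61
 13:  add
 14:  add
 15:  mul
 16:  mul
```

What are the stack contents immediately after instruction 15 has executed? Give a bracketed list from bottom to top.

[2, 444]

10   -> 10
-5   -> 10 -5
-1   -> 10 -5 -1
idiv -> 10 5
idiv -> 2
12   -> 2 12
-8   -> 2 12 -8
neg  -> 2 12 8
40   -> 2 12 8 40
sub  -> 2 12 -32
8    -> 2 12 -32 8
61   -> 2 12 -32 8 61
add  -> 2 12 -32 69
add  -> 2 12 37
mul  -> 2 444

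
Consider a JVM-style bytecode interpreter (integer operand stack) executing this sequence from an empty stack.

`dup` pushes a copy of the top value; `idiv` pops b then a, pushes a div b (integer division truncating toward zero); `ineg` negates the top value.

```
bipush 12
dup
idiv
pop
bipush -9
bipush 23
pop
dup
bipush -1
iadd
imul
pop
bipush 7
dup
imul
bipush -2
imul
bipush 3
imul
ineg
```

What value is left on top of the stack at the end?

294

bipush 12 : 12
dup       : 12 12
idiv      : 1
pop       : (empty)
bipush -9 : -9
bipush 23 : -9 23
pop       : -9
dup       : -9 -9
bipush -1 : -9 -9 -1
iadd      : -9 -10
imul      : 90
pop       : (empty)
bipush 7  : 7
dup       : 7 7
imul      : 49
bipush -2 : 49 -2
imul      : -98
bipush 3  : -98 3
imul      : -294
ineg      : 294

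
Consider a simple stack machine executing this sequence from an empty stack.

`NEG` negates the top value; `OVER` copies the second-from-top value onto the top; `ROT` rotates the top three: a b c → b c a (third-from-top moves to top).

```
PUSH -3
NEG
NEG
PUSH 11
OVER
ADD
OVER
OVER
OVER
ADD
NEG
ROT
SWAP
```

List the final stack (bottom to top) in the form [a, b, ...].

[-3, -3, 8, -5]

PUSH -3  [-3]
NEG      [3]
NEG      [-3]
PUSH 11  [-3, 11]
OVER     [-3, 11, -3]
ADD      [-3, 8]
OVER     [-3, 8, -3]
OVER     [-3, 8, -3, 8]
OVER     [-3, 8, -3, 8, -3]
ADD      [-3, 8, -3, 5]
NEG      [-3, 8, -3, -5]
ROT      [-3, -3, -5, 8]
SWAP     [-3, -3, 8, -5]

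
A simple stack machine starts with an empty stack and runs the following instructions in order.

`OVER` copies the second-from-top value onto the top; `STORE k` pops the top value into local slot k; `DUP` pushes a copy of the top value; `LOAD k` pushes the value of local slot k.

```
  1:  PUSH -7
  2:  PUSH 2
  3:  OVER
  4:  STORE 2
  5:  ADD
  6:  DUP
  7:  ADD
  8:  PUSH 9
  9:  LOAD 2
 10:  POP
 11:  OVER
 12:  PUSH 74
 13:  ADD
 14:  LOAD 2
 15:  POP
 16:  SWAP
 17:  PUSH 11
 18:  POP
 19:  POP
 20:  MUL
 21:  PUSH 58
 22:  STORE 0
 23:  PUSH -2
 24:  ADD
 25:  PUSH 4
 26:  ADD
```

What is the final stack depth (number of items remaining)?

1

PUSH -7 -> [-7]
PUSH 2  -> [-7, 2]
OVER    -> [-7, 2, -7]
STORE 2 -> [-7, 2]
ADD     -> [-5]
DUP     -> [-5, -5]
ADD     -> [-10]
PUSH 9  -> [-10, 9]
LOAD 2  -> [-10, 9, -7]
POP     -> [-10, 9]
OVER    -> [-10, 9, -10]
PUSH 74 -> [-10, 9, -10, 74]
ADD     -> [-10, 9, 64]
LOAD 2  -> [-10, 9, 64, -7]
POP     -> [-10, 9, 64]
SWAP    -> [-10, 64, 9]
PUSH 11 -> [-10, 64, 9, 11]
POP     -> [-10, 64, 9]
POP     -> [-10, 64]
MUL     -> [-640]
PUSH 58 -> [-640, 58]
STORE 0 -> [-640]
PUSH -2 -> [-640, -2]
ADD     -> [-642]
PUSH 4  -> [-642, 4]
ADD     -> [-638]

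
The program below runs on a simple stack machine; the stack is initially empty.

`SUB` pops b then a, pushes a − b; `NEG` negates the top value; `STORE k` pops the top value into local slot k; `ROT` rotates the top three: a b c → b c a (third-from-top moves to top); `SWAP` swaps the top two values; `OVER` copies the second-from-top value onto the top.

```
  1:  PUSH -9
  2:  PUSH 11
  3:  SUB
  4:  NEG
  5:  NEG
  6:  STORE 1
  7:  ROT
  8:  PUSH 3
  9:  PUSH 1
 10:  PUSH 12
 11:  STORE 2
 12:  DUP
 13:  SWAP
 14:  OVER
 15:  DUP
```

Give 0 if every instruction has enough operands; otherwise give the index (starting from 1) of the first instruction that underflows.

PUSH -9 : [-9]
PUSH 11 : [-9, 11]
SUB     : [-20]
NEG     : [20]
NEG     : [-20]
STORE 1 : []
ROT  — needs 3 operands, stack has 0 → underflow

7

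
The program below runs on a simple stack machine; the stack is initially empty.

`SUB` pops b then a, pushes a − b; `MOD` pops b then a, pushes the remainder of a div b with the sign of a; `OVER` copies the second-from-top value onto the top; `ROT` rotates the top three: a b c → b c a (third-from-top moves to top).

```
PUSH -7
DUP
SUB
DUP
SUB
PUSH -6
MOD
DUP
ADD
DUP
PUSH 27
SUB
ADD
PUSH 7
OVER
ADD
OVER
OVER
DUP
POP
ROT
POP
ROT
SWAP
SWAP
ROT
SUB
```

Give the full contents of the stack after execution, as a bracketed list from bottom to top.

[-20, 0]

PUSH -7  [-7]
DUP      [-7, -7]
SUB      [0]
DUP      [0, 0]
SUB      [0]
PUSH -6  [0, -6]
MOD      [0]
DUP      [0, 0]
ADD      [0]
DUP      [0, 0]
PUSH 27  [0, 0, 27]
SUB      [0, -27]
ADD      [-27]
PUSH 7   [-27, 7]
OVER     [-27, 7, -27]
ADD      [-27, -20]
OVER     [-27, -20, -27]
OVER     [-27, -20, -27, -20]
DUP      [-27, -20, -27, -20, -20]
POP      [-27, -20, -27, -20]
ROT      [-27, -27, -20, -20]
POP      [-27, -27, -20]
ROT      [-27, -20, -27]
SWAP     [-27, -27, -20]
SWAP     [-27, -20, -27]
ROT      [-20, -27, -27]
SUB      [-20, 0]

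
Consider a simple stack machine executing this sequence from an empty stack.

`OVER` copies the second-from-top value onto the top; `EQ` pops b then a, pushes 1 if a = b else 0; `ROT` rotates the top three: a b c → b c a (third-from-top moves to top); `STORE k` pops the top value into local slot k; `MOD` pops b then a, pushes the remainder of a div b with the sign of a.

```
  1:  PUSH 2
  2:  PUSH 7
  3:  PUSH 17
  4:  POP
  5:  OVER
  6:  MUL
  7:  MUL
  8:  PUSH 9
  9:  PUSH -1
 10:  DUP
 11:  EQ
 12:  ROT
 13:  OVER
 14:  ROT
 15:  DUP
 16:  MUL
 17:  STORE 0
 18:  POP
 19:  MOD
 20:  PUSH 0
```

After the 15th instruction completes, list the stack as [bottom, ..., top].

PUSH 2   [2]
PUSH 7   [2, 7]
PUSH 17  [2, 7, 17]
POP      [2, 7]
OVER     [2, 7, 2]
MUL      [2, 14]
MUL      [28]
PUSH 9   [28, 9]
PUSH -1  [28, 9, -1]
DUP      [28, 9, -1, -1]
EQ       [28, 9, 1]
ROT      [9, 1, 28]
OVER     [9, 1, 28, 1]
ROT      [9, 28, 1, 1]
DUP      [9, 28, 1, 1, 1]

[9, 28, 1, 1, 1]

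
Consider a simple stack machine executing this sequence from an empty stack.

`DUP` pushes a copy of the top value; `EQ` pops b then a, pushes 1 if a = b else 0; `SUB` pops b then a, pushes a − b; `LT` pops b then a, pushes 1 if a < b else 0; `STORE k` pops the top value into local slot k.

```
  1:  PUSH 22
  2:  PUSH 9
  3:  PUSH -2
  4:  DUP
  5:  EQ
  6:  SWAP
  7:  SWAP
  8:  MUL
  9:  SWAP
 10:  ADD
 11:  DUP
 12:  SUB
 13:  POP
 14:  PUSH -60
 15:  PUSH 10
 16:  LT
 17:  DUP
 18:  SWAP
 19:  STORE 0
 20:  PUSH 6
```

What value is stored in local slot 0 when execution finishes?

1

PUSH 22  : 22
PUSH 9   : 22 9
PUSH -2  : 22 9 -2
DUP      : 22 9 -2 -2
EQ       : 22 9 1
SWAP     : 22 1 9
SWAP     : 22 9 1
MUL      : 22 9
SWAP     : 9 22
ADD      : 31
DUP      : 31 31
SUB      : 0
POP      : (empty)
PUSH -60 : -60
PUSH 10  : -60 10
LT       : 1
DUP      : 1 1
SWAP     : 1 1
STORE 0  : 1
PUSH 6   : 1 6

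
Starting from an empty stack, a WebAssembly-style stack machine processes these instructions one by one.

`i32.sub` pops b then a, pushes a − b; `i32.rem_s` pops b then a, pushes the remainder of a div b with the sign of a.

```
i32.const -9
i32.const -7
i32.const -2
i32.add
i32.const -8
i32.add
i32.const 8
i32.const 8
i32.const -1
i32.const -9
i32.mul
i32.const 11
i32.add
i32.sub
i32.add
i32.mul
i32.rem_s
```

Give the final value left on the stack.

i32.const -9  -9
i32.const -7  -9 -7
i32.const -2  -9 -7 -2
i32.add       -9 -9
i32.const -8  -9 -9 -8
i32.add       -9 -17
i32.const 8   -9 -17 8
i32.const 8   -9 -17 8 8
i32.const -1  -9 -17 8 8 -1
i32.const -9  -9 -17 8 8 -1 -9
i32.mul       -9 -17 8 8 9
i32.const 11  -9 -17 8 8 9 11
i32.add       -9 -17 8 8 20
i32.sub       -9 -17 8 -12
i32.add       -9 -17 -4
i32.mul       -9 68
i32.rem_s     -9

-9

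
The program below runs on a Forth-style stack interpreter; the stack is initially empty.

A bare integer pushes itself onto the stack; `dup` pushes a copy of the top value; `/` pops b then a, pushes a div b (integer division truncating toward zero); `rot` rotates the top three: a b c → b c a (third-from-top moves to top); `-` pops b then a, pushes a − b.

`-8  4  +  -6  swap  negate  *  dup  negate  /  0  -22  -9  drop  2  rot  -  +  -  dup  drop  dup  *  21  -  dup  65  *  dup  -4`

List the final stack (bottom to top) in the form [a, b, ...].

-8     : -8
4      : -8 4
+      : -4
-6     : -4 -6
swap   : -6 -4
negate : -6 4
*      : -24
dup    : -24 -24
negate : -24 24
/      : -1
0      : -1 0
-22    : -1 0 -22
-9     : -1 0 -22 -9
drop   : -1 0 -22
2      : -1 0 -22 2
rot    : -1 -22 2 0
-      : -1 -22 2
+      : -1 -20
-      : 19
dup    : 19 19
drop   : 19
dup    : 19 19
*      : 361
21     : 361 21
-      : 340
dup    : 340 340
65     : 340 340 65
*      : 340 22100
dup    : 340 22100 22100
-4     : 340 22100 22100 -4

[340, 22100, 22100, -4]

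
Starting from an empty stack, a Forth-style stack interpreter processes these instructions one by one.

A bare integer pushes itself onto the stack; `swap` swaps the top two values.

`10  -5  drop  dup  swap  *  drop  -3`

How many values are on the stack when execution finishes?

10    [10]
-5    [10, -5]
drop  [10]
dup   [10, 10]
swap  [10, 10]
*     [100]
drop  []
-3    [-3]

1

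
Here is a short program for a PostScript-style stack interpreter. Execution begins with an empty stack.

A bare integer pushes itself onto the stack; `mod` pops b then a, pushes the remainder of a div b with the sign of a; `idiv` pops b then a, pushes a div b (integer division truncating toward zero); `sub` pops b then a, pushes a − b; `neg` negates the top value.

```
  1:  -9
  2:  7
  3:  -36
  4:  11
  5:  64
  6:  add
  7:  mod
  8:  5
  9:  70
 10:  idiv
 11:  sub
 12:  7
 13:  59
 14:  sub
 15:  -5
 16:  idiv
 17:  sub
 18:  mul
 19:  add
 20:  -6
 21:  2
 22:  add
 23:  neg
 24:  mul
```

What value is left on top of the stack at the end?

-9   : -9
7    : -9 7
-36  : -9 7 -36
11   : -9 7 -36 11
64   : -9 7 -36 11 64
add  : -9 7 -36 75
mod  : -9 7 -36
5    : -9 7 -36 5
70   : -9 7 -36 5 70
idiv : -9 7 -36 0
sub  : -9 7 -36
7    : -9 7 -36 7
59   : -9 7 -36 7 59
sub  : -9 7 -36 -52
-5   : -9 7 -36 -52 -5
idiv : -9 7 -36 10
sub  : -9 7 -46
mul  : -9 -322
add  : -331
-6   : -331 -6
2    : -331 -6 2
add  : -331 -4
neg  : -331 4
mul  : -1324

-1324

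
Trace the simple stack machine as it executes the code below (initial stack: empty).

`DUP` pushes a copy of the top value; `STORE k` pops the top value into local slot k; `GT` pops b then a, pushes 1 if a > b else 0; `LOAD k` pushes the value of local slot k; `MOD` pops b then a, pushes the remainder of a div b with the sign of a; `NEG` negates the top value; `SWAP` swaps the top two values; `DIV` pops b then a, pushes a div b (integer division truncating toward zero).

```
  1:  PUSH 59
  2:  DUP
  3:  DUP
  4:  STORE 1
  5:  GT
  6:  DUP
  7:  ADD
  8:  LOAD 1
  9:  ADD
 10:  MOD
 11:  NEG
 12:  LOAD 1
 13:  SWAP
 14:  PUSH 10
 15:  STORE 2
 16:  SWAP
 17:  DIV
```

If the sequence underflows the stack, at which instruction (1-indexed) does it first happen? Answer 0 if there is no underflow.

PUSH 59 -> [59]
DUP     -> [59, 59]
DUP     -> [59, 59, 59]
STORE 1 -> [59, 59]
GT      -> [0]
DUP     -> [0, 0]
ADD     -> [0]
LOAD 1  -> [0, 59]
ADD     -> [59]
MOD  — needs 2 operands, stack has 1 → underflow

10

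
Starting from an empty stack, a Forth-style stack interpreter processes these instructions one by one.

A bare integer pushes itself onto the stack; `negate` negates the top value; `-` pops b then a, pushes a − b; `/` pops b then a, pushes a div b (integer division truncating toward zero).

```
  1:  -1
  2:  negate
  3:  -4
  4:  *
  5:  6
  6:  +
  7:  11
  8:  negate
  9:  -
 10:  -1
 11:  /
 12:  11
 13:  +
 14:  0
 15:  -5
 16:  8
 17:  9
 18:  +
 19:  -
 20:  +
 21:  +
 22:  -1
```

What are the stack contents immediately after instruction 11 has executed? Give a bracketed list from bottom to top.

-1      [-1]
negate  [1]
-4      [1, -4]
*       [-4]
6       [-4, 6]
+       [2]
11      [2, 11]
negate  [2, -11]
-       [13]
-1      [13, -1]
/       [-13]

[-13]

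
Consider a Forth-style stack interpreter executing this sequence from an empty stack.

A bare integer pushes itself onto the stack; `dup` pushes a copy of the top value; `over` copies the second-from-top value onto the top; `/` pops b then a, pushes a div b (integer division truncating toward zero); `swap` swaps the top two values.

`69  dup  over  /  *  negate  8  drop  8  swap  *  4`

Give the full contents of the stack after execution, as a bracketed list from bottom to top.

69     → [69]
dup    → [69, 69]
over   → [69, 69, 69]
/      → [69, 1]
*      → [69]
negate → [-69]
8      → [-69, 8]
drop   → [-69]
8      → [-69, 8]
swap   → [8, -69]
*      → [-552]
4      → [-552, 4]

[-552, 4]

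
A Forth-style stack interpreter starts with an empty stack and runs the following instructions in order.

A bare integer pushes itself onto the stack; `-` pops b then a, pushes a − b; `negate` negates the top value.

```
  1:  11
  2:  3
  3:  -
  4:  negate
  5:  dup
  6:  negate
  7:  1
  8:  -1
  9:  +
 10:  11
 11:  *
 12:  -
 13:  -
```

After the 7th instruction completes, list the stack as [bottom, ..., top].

[-8, 8, 1]

11     → 11
3      → 11 3
-      → 8
negate → -8
dup    → -8 -8
negate → -8 8
1      → -8 8 1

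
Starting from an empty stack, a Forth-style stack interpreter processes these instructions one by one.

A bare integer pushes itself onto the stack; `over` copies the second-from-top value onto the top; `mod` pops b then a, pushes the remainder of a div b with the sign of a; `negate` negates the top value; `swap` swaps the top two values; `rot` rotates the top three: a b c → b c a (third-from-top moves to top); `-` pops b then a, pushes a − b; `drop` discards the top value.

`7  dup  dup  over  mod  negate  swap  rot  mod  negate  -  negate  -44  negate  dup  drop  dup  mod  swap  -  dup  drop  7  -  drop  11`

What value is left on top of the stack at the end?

11

7       7
dup     7 7
dup     7 7 7
over    7 7 7 7
mod     7 7 0
negate  7 7 0
swap    7 0 7
rot     0 7 7
mod     0 0
negate  0 0
-       0
negate  0
-44     0 -44
negate  0 44
dup     0 44 44
drop    0 44
dup     0 44 44
mod     0 0
swap    0 0
-       0
dup     0 0
drop    0
7       0 7
-       -7
drop    (empty)
11      11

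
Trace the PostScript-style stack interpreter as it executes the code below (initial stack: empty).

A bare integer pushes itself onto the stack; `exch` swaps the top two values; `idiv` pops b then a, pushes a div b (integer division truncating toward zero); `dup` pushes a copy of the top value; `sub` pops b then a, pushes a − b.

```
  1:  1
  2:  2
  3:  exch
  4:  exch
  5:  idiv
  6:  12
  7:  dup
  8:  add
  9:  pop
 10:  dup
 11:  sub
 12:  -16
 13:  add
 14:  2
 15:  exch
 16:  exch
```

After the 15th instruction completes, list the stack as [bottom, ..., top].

[2, -16]

1    : 1
2    : 1 2
exch : 2 1
exch : 1 2
idiv : 0
12   : 0 12
dup  : 0 12 12
add  : 0 24
pop  : 0
dup  : 0 0
sub  : 0
-16  : 0 -16
add  : -16
2    : -16 2
exch : 2 -16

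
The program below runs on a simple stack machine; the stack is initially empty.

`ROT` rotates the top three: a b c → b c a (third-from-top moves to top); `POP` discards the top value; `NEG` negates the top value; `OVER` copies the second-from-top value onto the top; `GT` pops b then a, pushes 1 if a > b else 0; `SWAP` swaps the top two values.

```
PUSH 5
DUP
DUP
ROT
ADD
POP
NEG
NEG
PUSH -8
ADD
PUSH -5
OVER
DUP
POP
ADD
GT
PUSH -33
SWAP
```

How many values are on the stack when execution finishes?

2

PUSH 5   : [5]
DUP      : [5, 5]
DUP      : [5, 5, 5]
ROT      : [5, 5, 5]
ADD      : [5, 10]
POP      : [5]
NEG      : [-5]
NEG      : [5]
PUSH -8  : [5, -8]
ADD      : [-3]
PUSH -5  : [-3, -5]
OVER     : [-3, -5, -3]
DUP      : [-3, -5, -3, -3]
POP      : [-3, -5, -3]
ADD      : [-3, -8]
GT       : [1]
PUSH -33 : [1, -33]
SWAP     : [-33, 1]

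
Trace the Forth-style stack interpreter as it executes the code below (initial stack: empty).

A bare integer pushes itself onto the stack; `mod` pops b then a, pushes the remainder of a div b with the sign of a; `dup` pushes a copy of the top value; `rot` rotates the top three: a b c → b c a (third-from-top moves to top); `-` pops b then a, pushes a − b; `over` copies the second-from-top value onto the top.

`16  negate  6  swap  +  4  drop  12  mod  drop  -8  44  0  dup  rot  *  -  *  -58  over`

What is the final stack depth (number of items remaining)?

3

16     → [16]
negate → [-16]
6      → [-16, 6]
swap   → [6, -16]
+      → [-10]
4      → [-10, 4]
drop   → [-10]
12     → [-10, 12]
mod    → [-10]
drop   → []
-8     → [-8]
44     → [-8, 44]
0      → [-8, 44, 0]
dup    → [-8, 44, 0, 0]
rot    → [-8, 0, 0, 44]
*      → [-8, 0, 0]
-      → [-8, 0]
*      → [0]
-58    → [0, -58]
over   → [0, -58, 0]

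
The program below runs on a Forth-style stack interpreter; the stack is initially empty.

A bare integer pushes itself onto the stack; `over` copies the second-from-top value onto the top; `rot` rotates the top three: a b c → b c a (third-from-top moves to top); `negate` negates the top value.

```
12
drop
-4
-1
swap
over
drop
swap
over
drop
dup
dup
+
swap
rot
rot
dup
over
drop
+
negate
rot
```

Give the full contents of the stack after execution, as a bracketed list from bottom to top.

12     -> [12]
drop   -> []
-4     -> [-4]
-1     -> [-4, -1]
swap   -> [-1, -4]
over   -> [-1, -4, -1]
drop   -> [-1, -4]
swap   -> [-4, -1]
over   -> [-4, -1, -4]
drop   -> [-4, -1]
dup    -> [-4, -1, -1]
dup    -> [-4, -1, -1, -1]
+      -> [-4, -1, -2]
swap   -> [-4, -2, -1]
rot    -> [-2, -1, -4]
rot    -> [-1, -4, -2]
dup    -> [-1, -4, -2, -2]
over   -> [-1, -4, -2, -2, -2]
drop   -> [-1, -4, -2, -2]
+      -> [-1, -4, -4]
negate -> [-1, -4, 4]
rot    -> [-4, 4, -1]

[-4, 4, -1]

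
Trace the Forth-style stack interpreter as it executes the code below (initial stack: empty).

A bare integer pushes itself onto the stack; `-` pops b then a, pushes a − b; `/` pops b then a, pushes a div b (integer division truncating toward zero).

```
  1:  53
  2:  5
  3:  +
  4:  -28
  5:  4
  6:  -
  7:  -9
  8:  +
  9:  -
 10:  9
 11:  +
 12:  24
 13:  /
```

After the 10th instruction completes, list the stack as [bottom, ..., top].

[99, 9]

53  → 53
5   → 53 5
+   → 58
-28 → 58 -28
4   → 58 -28 4
-   → 58 -32
-9  → 58 -32 -9
+   → 58 -41
-   → 99
9   → 99 9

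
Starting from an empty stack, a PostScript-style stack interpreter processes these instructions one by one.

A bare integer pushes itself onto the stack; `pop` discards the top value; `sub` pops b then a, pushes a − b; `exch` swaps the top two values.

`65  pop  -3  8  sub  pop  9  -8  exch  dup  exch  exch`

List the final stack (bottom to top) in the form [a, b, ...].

[-8, 9, 9]

65   → [65]
pop  → []
-3   → [-3]
8    → [-3, 8]
sub  → [-11]
pop  → []
9    → [9]
-8   → [9, -8]
exch → [-8, 9]
dup  → [-8, 9, 9]
exch → [-8, 9, 9]
exch → [-8, 9, 9]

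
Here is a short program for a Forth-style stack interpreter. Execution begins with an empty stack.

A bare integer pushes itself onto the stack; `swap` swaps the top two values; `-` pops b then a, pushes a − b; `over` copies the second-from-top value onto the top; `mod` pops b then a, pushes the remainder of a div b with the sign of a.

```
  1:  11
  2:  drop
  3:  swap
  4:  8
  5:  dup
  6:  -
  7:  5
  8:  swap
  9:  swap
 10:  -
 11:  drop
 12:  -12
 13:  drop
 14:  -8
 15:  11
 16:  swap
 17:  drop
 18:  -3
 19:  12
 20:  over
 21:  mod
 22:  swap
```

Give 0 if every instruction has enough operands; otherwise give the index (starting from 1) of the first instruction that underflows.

11   -> [11]
drop -> []
swap  — needs 2 operands, stack has 0 → underflow

3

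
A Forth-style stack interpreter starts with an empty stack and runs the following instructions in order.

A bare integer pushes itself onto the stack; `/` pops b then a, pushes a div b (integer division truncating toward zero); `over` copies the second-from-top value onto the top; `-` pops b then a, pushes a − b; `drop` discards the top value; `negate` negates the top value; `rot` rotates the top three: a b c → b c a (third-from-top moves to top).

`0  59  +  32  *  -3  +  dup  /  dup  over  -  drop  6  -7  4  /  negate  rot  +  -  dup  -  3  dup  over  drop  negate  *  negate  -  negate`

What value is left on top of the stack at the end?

9

0       [0]
59      [0, 59]
+       [59]
32      [59, 32]
*       [1888]
-3      [1888, -3]
+       [1885]
dup     [1885, 1885]
/       [1]
dup     [1, 1]
over    [1, 1, 1]
-       [1, 0]
drop    [1]
6       [1, 6]
-7      [1, 6, -7]
4       [1, 6, -7, 4]
/       [1, 6, -1]
negate  [1, 6, 1]
rot     [6, 1, 1]
+       [6, 2]
-       [4]
dup     [4, 4]
-       [0]
3       [0, 3]
dup     [0, 3, 3]
over    [0, 3, 3, 3]
drop    [0, 3, 3]
negate  [0, 3, -3]
*       [0, -9]
negate  [0, 9]
-       [-9]
negate  [9]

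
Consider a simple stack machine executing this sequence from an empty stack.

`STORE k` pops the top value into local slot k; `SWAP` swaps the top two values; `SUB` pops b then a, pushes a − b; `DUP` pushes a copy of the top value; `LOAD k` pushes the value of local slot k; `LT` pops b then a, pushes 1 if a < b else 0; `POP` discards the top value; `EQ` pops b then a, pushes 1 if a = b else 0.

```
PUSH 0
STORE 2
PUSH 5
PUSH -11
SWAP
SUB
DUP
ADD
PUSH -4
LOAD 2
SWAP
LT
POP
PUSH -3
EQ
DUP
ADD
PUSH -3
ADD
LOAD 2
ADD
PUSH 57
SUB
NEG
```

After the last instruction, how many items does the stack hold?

PUSH 0   -> [0]
STORE 2  -> []
PUSH 5   -> [5]
PUSH -11 -> [5, -11]
SWAP     -> [-11, 5]
SUB      -> [-16]
DUP      -> [-16, -16]
ADD      -> [-32]
PUSH -4  -> [-32, -4]
LOAD 2   -> [-32, -4, 0]
SWAP     -> [-32, 0, -4]
LT       -> [-32, 0]
POP      -> [-32]
PUSH -3  -> [-32, -3]
EQ       -> [0]
DUP      -> [0, 0]
ADD      -> [0]
PUSH -3  -> [0, -3]
ADD      -> [-3]
LOAD 2   -> [-3, 0]
ADD      -> [-3]
PUSH 57  -> [-3, 57]
SUB      -> [-60]
NEG      -> [60]

1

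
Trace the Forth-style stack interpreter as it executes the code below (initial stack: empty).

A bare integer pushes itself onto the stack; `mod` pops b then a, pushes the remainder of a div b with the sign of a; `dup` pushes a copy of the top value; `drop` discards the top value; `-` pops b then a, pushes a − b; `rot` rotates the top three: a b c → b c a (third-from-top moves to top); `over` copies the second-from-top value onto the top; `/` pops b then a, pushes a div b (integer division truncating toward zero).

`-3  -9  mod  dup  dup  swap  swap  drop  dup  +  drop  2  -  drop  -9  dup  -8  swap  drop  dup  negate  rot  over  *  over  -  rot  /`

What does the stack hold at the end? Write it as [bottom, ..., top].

[8, 10]

-3      -3
-9      -3 -9
mod     -3
dup     -3 -3
dup     -3 -3 -3
swap    -3 -3 -3
swap    -3 -3 -3
drop    -3 -3
dup     -3 -3 -3
+       -3 -6
drop    -3
2       -3 2
-       -5
drop    (empty)
-9      -9
dup     -9 -9
-8      -9 -9 -8
swap    -9 -8 -9
drop    -9 -8
dup     -9 -8 -8
negate  -9 -8 8
rot     -8 8 -9
over    -8 8 -9 8
*       -8 8 -72
over    -8 8 -72 8
-       -8 8 -80
rot     8 -80 -8
/       8 10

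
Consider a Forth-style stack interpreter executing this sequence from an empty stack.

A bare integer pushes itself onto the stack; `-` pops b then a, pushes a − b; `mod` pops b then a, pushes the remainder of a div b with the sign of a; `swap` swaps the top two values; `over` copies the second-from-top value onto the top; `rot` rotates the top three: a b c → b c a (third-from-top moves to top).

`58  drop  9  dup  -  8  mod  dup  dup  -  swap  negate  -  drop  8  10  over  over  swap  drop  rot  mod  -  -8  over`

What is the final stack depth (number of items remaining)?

58     → 58
drop   → (empty)
9      → 9
dup    → 9 9
-      → 0
8      → 0 8
mod    → 0
dup    → 0 0
dup    → 0 0 0
-      → 0 0
swap   → 0 0
negate → 0 0
-      → 0
drop   → (empty)
8      → 8
10     → 8 10
over   → 8 10 8
over   → 8 10 8 10
swap   → 8 10 10 8
drop   → 8 10 10
rot    → 10 10 8
mod    → 10 2
-      → 8
-8     → 8 -8
over   → 8 -8 8

3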